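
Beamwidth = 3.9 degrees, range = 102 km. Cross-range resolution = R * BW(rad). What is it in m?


BW_rad = 0.068067841
CR = 102000 * 0.068067841 = 6942.9 m

6942.9 m


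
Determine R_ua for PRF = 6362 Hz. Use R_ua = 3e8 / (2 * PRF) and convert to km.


R_ua = 3e8 / (2 * 6362) = 23577.5 m = 23.6 km

23.6 km


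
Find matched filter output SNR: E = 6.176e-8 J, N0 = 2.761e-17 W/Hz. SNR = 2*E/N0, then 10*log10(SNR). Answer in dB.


SNR_lin = 2 * 6.176e-8 / 2.761e-17 = 4.474e9
SNR_dB = 10*log10(4.474e9) = 96.5 dB

96.5 dB


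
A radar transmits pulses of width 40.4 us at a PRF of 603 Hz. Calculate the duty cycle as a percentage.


DC = 40.4e-6 * 603 * 100 = 2.44%

2.44%


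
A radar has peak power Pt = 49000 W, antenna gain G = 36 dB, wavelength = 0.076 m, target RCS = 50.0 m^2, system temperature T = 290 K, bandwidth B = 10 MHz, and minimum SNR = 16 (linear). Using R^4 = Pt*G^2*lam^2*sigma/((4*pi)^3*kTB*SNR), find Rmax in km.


G_lin = 10^(36/10) = 3981.071706
R^4 = 49000 * 3981.071706^2 * 0.076^2 * 50.0 / ((4*pi)^3 * 1.38e-23 * 290 * 10000000.0 * 16)
R^4 = 1.76509e20 m^4
R_max = (1.76509e20)^(1/4) = 115263.5 m = 115.3 km

115.3 km


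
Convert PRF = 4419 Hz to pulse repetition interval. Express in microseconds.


PRI = 1/4419 = 0.0002262955 s = 226.3 us

226.3 us


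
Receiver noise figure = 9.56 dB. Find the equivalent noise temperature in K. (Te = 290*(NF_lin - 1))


NF_lin = 10^(9.56/10) = 9.036495
Te = 290 * (9.036495 - 1) = 2330.6 K

2330.6 K


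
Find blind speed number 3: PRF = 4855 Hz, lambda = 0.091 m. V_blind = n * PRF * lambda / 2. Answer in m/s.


V_blind = 3 * 4855 * 0.091 / 2 = 662.7 m/s

662.7 m/s


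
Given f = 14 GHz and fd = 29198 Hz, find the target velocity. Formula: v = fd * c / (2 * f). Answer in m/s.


v = 29198 * 3e8 / (2 * 14000000000.0) = 312.8 m/s

312.8 m/s


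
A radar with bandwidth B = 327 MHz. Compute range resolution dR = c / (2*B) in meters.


dR = 3e8 / (2 * 327000000.0) = 0.46 m

0.46 m


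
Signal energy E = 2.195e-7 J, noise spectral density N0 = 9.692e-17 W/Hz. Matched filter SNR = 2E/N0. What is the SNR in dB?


SNR_lin = 2 * 2.195e-7 / 9.692e-17 = 4.53e9
SNR_dB = 10*log10(4.53e9) = 96.6 dB

96.6 dB


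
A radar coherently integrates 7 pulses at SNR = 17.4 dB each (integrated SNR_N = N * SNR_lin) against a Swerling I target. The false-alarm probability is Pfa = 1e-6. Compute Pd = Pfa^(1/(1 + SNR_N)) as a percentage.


SNR_lin = 10^(17.4/10) = 54.95409
SNR_N = 7 * 54.95409 = 384.67863
1/(1 + SNR_N) = 1/385.67863 = 0.0025928
Pd = (1e-6)^0.0025928 = 0.96481
Pd = 96.5%

96.5%


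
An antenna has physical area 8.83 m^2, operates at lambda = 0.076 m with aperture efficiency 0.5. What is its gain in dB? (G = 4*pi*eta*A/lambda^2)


G_linear = 4*pi*0.5*8.83/0.076^2 = 9605.35
G_dB = 10*log10(9605.35) = 39.8 dB

39.8 dB


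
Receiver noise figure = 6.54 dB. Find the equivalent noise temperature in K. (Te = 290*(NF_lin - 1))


NF_lin = 10^(6.54/10) = 4.508167
Te = 290 * (4.508167 - 1) = 1017.4 K

1017.4 K


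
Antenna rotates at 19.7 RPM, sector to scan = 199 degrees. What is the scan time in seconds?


t = 199 / (19.7 * 360) * 60 = 1.68 s

1.68 s


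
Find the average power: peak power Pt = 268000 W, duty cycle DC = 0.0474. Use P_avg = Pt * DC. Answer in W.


P_avg = 268000 * 0.0474 = 12703.2 W

12703.2 W


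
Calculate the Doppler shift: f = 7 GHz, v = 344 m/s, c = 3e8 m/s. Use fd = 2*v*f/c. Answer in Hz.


fd = 2 * 344 * 7000000000.0 / 3e8 = 16053.3 Hz

16053.3 Hz


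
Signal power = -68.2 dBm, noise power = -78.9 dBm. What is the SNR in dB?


SNR = -68.2 - (-78.9) = 10.7 dB

10.7 dB


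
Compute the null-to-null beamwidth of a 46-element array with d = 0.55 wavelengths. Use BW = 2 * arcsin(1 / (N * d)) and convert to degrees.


1/(N*d) = 1/(46*0.55) = 0.039526
BW = 2*arcsin(0.039526) = 4.5 degrees

4.5 degrees


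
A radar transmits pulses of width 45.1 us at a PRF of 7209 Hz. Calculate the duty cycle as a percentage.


DC = 45.1e-6 * 7209 * 100 = 32.51%

32.51%


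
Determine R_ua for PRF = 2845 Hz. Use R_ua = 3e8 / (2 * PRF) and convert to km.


R_ua = 3e8 / (2 * 2845) = 52724.1 m = 52.7 km

52.7 km


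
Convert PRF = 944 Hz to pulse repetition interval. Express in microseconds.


PRI = 1/944 = 0.001059322 s = 1059.3 us

1059.3 us


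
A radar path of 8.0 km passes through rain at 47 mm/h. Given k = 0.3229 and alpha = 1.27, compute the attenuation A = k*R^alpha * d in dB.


gamma = 0.3229 * 47^1.27 = 42.917293 dB/km
A = 42.917293 * 8.0 = 343.34 dB

343.34 dB


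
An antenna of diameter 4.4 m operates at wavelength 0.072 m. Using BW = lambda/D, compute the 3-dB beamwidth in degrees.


BW_rad = 0.072 / 4.4 = 0.016364
BW_deg = 0.94 degrees

0.94 degrees


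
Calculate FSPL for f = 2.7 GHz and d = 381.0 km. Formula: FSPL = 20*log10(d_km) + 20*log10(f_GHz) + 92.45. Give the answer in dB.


20*log10(381.0) = 51.62
20*log10(2.7) = 8.63
FSPL = 152.7 dB

152.7 dB


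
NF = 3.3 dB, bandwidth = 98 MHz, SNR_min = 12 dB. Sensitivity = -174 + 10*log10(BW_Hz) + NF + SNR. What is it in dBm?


10*log10(98000000.0) = 79.91
S = -174 + 79.91 + 3.3 + 12 = -78.8 dBm

-78.8 dBm


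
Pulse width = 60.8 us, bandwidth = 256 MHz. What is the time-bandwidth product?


TBP = 60.8 * 256 = 15564.8

15564.8


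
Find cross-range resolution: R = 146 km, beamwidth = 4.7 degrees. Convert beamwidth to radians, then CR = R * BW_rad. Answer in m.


BW_rad = 0.082030475
CR = 146000 * 0.082030475 = 11976.4 m

11976.4 m


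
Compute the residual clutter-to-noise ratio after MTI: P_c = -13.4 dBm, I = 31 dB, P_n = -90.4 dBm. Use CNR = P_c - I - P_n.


CNR = -13.4 - 31 - (-90.4) = 46.0 dB

46.0 dB


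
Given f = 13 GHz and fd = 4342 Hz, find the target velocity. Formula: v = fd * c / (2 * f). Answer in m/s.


v = 4342 * 3e8 / (2 * 13000000000.0) = 50.1 m/s

50.1 m/s


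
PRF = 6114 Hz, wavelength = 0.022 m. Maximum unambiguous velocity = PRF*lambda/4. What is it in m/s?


V_ua = 6114 * 0.022 / 4 = 33.6 m/s

33.6 m/s


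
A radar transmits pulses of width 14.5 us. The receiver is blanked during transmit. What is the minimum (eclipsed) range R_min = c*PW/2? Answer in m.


R_min = 3e8 * 14.5e-6 / 2 = 2175.0 m

2175.0 m


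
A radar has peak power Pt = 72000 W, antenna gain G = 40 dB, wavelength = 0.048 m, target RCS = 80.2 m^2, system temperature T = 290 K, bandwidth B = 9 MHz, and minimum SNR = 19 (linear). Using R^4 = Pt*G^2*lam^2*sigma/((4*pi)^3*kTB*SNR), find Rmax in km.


G_lin = 10^(40/10) = 10000.0
R^4 = 72000 * 10000.0^2 * 0.048^2 * 80.2 / ((4*pi)^3 * 1.38e-23 * 290 * 9000000.0 * 19)
R^4 = 9.79685e20 m^4
R_max = (9.79685e20)^(1/4) = 176917.8 m = 176.9 km

176.9 km


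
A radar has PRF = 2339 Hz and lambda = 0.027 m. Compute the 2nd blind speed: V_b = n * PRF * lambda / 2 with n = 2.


V_blind = 2 * 2339 * 0.027 / 2 = 63.2 m/s

63.2 m/s


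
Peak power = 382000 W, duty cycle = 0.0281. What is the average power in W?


P_avg = 382000 * 0.0281 = 10734.2 W

10734.2 W


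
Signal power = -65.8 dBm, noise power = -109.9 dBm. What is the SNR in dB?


SNR = -65.8 - (-109.9) = 44.1 dB

44.1 dB


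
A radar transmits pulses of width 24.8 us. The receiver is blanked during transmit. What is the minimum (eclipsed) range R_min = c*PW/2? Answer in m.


R_min = 3e8 * 24.8e-6 / 2 = 3720.0 m

3720.0 m


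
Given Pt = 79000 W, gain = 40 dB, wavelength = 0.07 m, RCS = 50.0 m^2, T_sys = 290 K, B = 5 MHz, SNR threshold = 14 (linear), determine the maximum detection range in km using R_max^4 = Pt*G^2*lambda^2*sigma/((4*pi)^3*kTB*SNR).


G_lin = 10^(40/10) = 10000.0
R^4 = 79000 * 10000.0^2 * 0.07^2 * 50.0 / ((4*pi)^3 * 1.38e-23 * 290 * 5000000.0 * 14)
R^4 = 3.48168e21 m^4
R_max = (3.48168e21)^(1/4) = 242911.0 m = 242.9 km

242.9 km


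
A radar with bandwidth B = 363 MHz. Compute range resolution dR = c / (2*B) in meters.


dR = 3e8 / (2 * 363000000.0) = 0.41 m

0.41 m


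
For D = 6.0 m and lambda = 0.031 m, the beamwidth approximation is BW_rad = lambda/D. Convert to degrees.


BW_rad = 0.031 / 6.0 = 0.005167
BW_deg = 0.3 degrees

0.3 degrees


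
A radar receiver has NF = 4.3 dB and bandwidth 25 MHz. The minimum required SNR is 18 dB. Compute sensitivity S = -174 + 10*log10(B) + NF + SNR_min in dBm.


10*log10(25000000.0) = 73.98
S = -174 + 73.98 + 4.3 + 18 = -77.7 dBm

-77.7 dBm


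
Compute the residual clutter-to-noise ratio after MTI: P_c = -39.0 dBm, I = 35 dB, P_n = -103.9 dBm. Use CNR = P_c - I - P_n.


CNR = -39.0 - 35 - (-103.9) = 29.9 dB

29.9 dB


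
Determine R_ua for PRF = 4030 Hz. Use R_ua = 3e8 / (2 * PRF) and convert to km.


R_ua = 3e8 / (2 * 4030) = 37220.8 m = 37.2 km

37.2 km


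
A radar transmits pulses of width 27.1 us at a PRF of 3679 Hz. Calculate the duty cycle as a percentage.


DC = 27.1e-6 * 3679 * 100 = 9.97%

9.97%


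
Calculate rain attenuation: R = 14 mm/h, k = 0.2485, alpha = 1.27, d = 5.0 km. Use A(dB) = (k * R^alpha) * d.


gamma = 0.2485 * 14^1.27 = 7.094291 dB/km
A = 7.094291 * 5.0 = 35.47 dB

35.47 dB


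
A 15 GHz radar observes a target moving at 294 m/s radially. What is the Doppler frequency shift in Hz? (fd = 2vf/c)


fd = 2 * 294 * 15000000000.0 / 3e8 = 29400.0 Hz

29400.0 Hz


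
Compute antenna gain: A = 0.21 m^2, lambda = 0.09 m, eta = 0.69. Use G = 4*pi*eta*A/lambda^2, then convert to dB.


G_linear = 4*pi*0.69*0.21/0.09^2 = 224.8
G_dB = 10*log10(224.8) = 23.5 dB

23.5 dB


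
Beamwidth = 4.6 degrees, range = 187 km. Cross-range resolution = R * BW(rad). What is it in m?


BW_rad = 0.080285146
CR = 187000 * 0.080285146 = 15013.3 m

15013.3 m


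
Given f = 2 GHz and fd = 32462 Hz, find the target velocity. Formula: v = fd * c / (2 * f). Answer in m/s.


v = 32462 * 3e8 / (2 * 2000000000.0) = 2434.7 m/s

2434.7 m/s


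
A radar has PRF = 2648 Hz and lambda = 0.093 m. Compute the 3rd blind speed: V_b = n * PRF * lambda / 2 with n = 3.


V_blind = 3 * 2648 * 0.093 / 2 = 369.4 m/s

369.4 m/s


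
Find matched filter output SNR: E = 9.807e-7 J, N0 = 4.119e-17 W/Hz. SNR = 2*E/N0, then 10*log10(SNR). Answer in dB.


SNR_lin = 2 * 9.807e-7 / 4.119e-17 = 4.762e10
SNR_dB = 10*log10(4.762e10) = 106.8 dB

106.8 dB


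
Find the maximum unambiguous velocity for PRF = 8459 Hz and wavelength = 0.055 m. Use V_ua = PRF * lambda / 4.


V_ua = 8459 * 0.055 / 4 = 116.3 m/s

116.3 m/s


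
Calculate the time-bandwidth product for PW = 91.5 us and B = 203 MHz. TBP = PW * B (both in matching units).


TBP = 91.5 * 203 = 18574.5

18574.5


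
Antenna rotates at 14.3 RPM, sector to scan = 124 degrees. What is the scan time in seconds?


t = 124 / (14.3 * 360) * 60 = 1.45 s

1.45 s


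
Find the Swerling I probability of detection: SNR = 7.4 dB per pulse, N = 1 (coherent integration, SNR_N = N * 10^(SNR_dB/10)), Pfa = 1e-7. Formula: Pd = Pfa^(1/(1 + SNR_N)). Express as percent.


SNR_lin = 10^(7.4/10) = 5.49541
SNR_N = 1 * 5.49541 = 5.49541
1/(1 + SNR_N) = 1/6.49541 = 0.1539549
Pd = (1e-7)^0.1539549 = 0.08362
Pd = 8.4%

8.4%


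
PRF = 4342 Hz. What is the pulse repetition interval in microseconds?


PRI = 1/4342 = 0.0002303086 s = 230.3 us

230.3 us


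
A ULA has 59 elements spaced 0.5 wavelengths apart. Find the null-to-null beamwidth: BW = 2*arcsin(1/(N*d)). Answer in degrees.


1/(N*d) = 1/(59*0.5) = 0.033898
BW = 2*arcsin(0.033898) = 3.9 degrees

3.9 degrees


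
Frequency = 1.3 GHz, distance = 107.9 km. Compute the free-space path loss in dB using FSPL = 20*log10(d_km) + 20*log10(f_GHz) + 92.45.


20*log10(107.9) = 40.66
20*log10(1.3) = 2.28
FSPL = 135.4 dB

135.4 dB


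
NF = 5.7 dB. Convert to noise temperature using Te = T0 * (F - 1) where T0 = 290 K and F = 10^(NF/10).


NF_lin = 10^(5.7/10) = 3.715352
Te = 290 * (3.715352 - 1) = 787.5 K

787.5 K


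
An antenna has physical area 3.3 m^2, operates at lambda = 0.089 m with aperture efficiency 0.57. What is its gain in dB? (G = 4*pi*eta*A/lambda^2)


G_linear = 4*pi*0.57*3.3/0.089^2 = 2984.14
G_dB = 10*log10(2984.14) = 34.7 dB

34.7 dB


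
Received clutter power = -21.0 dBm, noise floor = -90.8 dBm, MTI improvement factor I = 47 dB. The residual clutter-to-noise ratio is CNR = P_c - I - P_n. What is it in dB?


CNR = -21.0 - 47 - (-90.8) = 22.8 dB

22.8 dB


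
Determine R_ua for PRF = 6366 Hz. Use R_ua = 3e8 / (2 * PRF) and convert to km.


R_ua = 3e8 / (2 * 6366) = 23562.7 m = 23.6 km

23.6 km


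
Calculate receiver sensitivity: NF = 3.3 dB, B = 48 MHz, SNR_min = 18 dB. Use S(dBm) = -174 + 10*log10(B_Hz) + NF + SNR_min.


10*log10(48000000.0) = 76.81
S = -174 + 76.81 + 3.3 + 18 = -75.9 dBm

-75.9 dBm


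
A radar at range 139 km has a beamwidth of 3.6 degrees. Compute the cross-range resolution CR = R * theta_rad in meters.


BW_rad = 0.062831853
CR = 139000 * 0.062831853 = 8733.6 m

8733.6 m


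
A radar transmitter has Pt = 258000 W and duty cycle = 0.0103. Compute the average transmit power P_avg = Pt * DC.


P_avg = 258000 * 0.0103 = 2657.4 W

2657.4 W


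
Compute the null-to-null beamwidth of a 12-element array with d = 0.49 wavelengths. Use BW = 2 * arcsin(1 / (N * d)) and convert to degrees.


1/(N*d) = 1/(12*0.49) = 0.170068
BW = 2*arcsin(0.170068) = 19.6 degrees

19.6 degrees


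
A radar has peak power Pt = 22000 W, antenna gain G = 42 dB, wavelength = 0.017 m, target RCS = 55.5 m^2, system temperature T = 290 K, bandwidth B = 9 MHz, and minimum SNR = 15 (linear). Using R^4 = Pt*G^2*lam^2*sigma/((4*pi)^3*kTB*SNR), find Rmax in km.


G_lin = 10^(42/10) = 15848.931925
R^4 = 22000 * 15848.931925^2 * 0.017^2 * 55.5 / ((4*pi)^3 * 1.38e-23 * 290 * 9000000.0 * 15)
R^4 = 8.26748e19 m^4
R_max = (8.26748e19)^(1/4) = 95355.0 m = 95.4 km

95.4 km


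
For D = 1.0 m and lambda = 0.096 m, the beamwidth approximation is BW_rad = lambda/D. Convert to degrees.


BW_rad = 0.096 / 1.0 = 0.096
BW_deg = 5.5 degrees

5.5 degrees


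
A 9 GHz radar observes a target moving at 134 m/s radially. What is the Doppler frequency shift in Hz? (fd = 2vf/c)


fd = 2 * 134 * 9000000000.0 / 3e8 = 8040.0 Hz

8040.0 Hz


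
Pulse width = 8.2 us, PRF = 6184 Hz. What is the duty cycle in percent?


DC = 8.2e-6 * 6184 * 100 = 5.07%

5.07%


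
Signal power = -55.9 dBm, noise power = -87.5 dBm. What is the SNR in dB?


SNR = -55.9 - (-87.5) = 31.6 dB

31.6 dB


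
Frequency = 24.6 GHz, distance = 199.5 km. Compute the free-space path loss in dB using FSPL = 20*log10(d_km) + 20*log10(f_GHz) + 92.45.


20*log10(199.5) = 46.0
20*log10(24.6) = 27.82
FSPL = 166.3 dB

166.3 dB


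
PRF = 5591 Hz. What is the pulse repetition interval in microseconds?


PRI = 1/5591 = 0.0001788589 s = 178.9 us

178.9 us


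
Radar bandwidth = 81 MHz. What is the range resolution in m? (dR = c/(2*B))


dR = 3e8 / (2 * 81000000.0) = 1.85 m

1.85 m


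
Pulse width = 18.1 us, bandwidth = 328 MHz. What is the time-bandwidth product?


TBP = 18.1 * 328 = 5936.8

5936.8


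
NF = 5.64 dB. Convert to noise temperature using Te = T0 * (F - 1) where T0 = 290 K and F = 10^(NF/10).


NF_lin = 10^(5.64/10) = 3.664376
Te = 290 * (3.664376 - 1) = 772.7 K

772.7 K


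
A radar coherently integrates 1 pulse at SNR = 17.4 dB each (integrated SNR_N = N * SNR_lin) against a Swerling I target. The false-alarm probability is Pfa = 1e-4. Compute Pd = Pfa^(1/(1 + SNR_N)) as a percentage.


SNR_lin = 10^(17.4/10) = 54.95409
SNR_N = 1 * 54.95409 = 54.95409
1/(1 + SNR_N) = 1/55.95409 = 0.0178718
Pd = (1e-4)^0.0178718 = 0.84823
Pd = 84.8%

84.8%


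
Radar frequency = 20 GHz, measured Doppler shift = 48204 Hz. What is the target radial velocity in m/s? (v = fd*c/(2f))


v = 48204 * 3e8 / (2 * 20000000000.0) = 361.5 m/s

361.5 m/s


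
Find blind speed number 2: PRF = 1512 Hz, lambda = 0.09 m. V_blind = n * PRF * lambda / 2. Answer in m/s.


V_blind = 2 * 1512 * 0.09 / 2 = 136.1 m/s

136.1 m/s


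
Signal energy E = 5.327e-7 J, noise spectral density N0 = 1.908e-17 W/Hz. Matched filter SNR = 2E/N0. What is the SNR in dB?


SNR_lin = 2 * 5.327e-7 / 1.908e-17 = 5.584e10
SNR_dB = 10*log10(5.584e10) = 107.5 dB

107.5 dB


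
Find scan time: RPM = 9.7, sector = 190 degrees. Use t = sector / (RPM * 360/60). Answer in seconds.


t = 190 / (9.7 * 360) * 60 = 3.26 s

3.26 s


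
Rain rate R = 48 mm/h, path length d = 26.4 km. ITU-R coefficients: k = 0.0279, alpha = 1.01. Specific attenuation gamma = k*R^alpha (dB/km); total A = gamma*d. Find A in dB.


gamma = 0.0279 * 48^1.01 = 1.39206 dB/km
A = 1.39206 * 26.4 = 36.75 dB

36.75 dB


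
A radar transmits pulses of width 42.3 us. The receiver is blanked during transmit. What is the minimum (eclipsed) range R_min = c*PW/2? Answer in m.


R_min = 3e8 * 42.3e-6 / 2 = 6345.0 m

6345.0 m


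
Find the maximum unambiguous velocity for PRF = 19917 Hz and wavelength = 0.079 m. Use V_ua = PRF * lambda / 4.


V_ua = 19917 * 0.079 / 4 = 393.4 m/s

393.4 m/s


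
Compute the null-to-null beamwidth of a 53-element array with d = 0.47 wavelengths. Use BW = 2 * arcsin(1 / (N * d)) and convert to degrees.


1/(N*d) = 1/(53*0.47) = 0.040145
BW = 2*arcsin(0.040145) = 4.6 degrees

4.6 degrees


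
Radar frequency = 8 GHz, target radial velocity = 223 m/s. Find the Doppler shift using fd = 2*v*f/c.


fd = 2 * 223 * 8000000000.0 / 3e8 = 11893.3 Hz

11893.3 Hz


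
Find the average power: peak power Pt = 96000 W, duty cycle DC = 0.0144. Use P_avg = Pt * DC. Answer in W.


P_avg = 96000 * 0.0144 = 1382.4 W

1382.4 W


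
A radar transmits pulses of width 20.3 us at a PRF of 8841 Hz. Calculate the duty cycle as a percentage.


DC = 20.3e-6 * 8841 * 100 = 17.95%

17.95%


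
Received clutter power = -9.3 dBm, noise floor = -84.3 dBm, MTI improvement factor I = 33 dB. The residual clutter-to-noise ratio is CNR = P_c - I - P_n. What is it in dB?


CNR = -9.3 - 33 - (-84.3) = 42.0 dB

42.0 dB


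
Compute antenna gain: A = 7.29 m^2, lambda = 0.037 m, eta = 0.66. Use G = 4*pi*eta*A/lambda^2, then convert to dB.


G_linear = 4*pi*0.66*7.29/0.037^2 = 44164.96
G_dB = 10*log10(44164.96) = 46.5 dB

46.5 dB


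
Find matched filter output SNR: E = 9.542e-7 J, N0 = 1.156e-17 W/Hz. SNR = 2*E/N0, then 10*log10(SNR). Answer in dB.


SNR_lin = 2 * 9.542e-7 / 1.156e-17 = 1.651e11
SNR_dB = 10*log10(1.651e11) = 112.2 dB

112.2 dB


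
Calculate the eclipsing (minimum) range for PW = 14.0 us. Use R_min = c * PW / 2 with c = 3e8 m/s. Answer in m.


R_min = 3e8 * 14.0e-6 / 2 = 2100.0 m

2100.0 m


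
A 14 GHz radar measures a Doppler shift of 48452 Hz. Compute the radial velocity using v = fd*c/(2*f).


v = 48452 * 3e8 / (2 * 14000000000.0) = 519.1 m/s

519.1 m/s


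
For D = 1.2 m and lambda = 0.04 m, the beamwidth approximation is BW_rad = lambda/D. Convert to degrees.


BW_rad = 0.04 / 1.2 = 0.033333
BW_deg = 1.91 degrees

1.91 degrees


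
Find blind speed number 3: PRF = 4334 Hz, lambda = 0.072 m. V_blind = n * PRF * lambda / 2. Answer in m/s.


V_blind = 3 * 4334 * 0.072 / 2 = 468.1 m/s

468.1 m/s


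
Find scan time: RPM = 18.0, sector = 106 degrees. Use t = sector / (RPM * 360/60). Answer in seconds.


t = 106 / (18.0 * 360) * 60 = 0.98 s

0.98 s


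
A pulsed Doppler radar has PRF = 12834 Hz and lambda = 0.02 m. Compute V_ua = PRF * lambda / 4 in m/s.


V_ua = 12834 * 0.02 / 4 = 64.2 m/s

64.2 m/s


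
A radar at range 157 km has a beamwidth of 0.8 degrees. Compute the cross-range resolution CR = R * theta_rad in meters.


BW_rad = 0.013962634
CR = 157000 * 0.013962634 = 2192.1 m

2192.1 m


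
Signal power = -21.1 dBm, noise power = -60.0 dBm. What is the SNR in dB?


SNR = -21.1 - (-60.0) = 38.9 dB

38.9 dB


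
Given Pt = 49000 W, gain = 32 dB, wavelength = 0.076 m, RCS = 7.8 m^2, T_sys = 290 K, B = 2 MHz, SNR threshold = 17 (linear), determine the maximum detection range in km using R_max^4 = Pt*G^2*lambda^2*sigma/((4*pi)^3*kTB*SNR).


G_lin = 10^(32/10) = 1584.893192
R^4 = 49000 * 1584.893192^2 * 0.076^2 * 7.8 / ((4*pi)^3 * 1.38e-23 * 290 * 2000000.0 * 17)
R^4 = 2.05368e19 m^4
R_max = (2.05368e19)^(1/4) = 67318.3 m = 67.3 km

67.3 km


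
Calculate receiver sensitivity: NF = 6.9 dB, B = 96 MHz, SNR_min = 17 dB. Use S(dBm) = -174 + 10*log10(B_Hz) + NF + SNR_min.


10*log10(96000000.0) = 79.82
S = -174 + 79.82 + 6.9 + 17 = -70.3 dBm

-70.3 dBm


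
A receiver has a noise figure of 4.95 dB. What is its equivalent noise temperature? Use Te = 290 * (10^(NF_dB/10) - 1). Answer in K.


NF_lin = 10^(4.95/10) = 3.126079
Te = 290 * (3.126079 - 1) = 616.6 K

616.6 K


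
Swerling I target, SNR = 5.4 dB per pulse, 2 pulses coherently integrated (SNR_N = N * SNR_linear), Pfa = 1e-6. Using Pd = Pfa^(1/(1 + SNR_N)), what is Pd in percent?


SNR_lin = 10^(5.4/10) = 3.46737
SNR_N = 2 * 3.46737 = 6.93474
1/(1 + SNR_N) = 1/7.93474 = 0.1260281
Pd = (1e-6)^0.1260281 = 0.17532
Pd = 17.5%

17.5%


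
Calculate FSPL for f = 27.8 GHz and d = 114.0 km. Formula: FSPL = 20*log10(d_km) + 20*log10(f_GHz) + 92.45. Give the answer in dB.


20*log10(114.0) = 41.14
20*log10(27.8) = 28.88
FSPL = 162.5 dB

162.5 dB


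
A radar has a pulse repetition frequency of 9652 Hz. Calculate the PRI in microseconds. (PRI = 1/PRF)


PRI = 1/9652 = 0.0001036055 s = 103.6 us

103.6 us


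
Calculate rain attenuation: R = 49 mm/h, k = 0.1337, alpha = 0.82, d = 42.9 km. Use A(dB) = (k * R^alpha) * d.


gamma = 0.1337 * 49^0.82 = 3.251563 dB/km
A = 3.251563 * 42.9 = 139.49 dB

139.49 dB


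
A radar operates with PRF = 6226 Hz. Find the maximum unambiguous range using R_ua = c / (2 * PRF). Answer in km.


R_ua = 3e8 / (2 * 6226) = 24092.5 m = 24.1 km

24.1 km


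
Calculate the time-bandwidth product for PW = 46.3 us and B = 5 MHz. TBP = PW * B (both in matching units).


TBP = 46.3 * 5 = 231.5

231.5


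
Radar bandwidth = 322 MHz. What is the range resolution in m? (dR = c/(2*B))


dR = 3e8 / (2 * 322000000.0) = 0.47 m

0.47 m


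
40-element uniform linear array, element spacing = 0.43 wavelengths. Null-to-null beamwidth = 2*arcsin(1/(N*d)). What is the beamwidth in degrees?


1/(N*d) = 1/(40*0.43) = 0.05814
BW = 2*arcsin(0.05814) = 6.7 degrees

6.7 degrees


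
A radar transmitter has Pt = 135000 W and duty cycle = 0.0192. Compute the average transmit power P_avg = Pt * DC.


P_avg = 135000 * 0.0192 = 2592.0 W

2592.0 W


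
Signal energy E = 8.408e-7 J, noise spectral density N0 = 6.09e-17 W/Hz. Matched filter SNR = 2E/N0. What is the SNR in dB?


SNR_lin = 2 * 8.408e-7 / 6.09e-17 = 2.761e10
SNR_dB = 10*log10(2.761e10) = 104.4 dB

104.4 dB


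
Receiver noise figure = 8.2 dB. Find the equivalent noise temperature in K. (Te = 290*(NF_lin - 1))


NF_lin = 10^(8.2/10) = 6.606934
Te = 290 * (6.606934 - 1) = 1626.0 K

1626.0 K


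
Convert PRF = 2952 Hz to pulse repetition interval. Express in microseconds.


PRI = 1/2952 = 0.0003387534 s = 338.8 us

338.8 us


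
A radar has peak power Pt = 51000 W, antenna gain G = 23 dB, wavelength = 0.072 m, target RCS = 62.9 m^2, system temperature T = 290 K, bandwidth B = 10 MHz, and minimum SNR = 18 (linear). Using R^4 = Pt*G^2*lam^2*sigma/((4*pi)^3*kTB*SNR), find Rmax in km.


G_lin = 10^(23/10) = 199.526231
R^4 = 51000 * 199.526231^2 * 0.072^2 * 62.9 / ((4*pi)^3 * 1.38e-23 * 290 * 10000000.0 * 18)
R^4 = 4.63134e17 m^4
R_max = (4.63134e17)^(1/4) = 26087.2 m = 26.1 km

26.1 km


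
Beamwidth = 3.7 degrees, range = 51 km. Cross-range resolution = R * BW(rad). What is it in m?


BW_rad = 0.064577182
CR = 51000 * 0.064577182 = 3293.4 m

3293.4 m


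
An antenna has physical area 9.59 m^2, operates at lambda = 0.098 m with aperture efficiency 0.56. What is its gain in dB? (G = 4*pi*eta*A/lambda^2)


G_linear = 4*pi*0.56*9.59/0.098^2 = 7026.91
G_dB = 10*log10(7026.91) = 38.5 dB

38.5 dB


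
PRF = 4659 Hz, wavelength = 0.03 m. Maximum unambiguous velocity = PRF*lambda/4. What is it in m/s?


V_ua = 4659 * 0.03 / 4 = 34.9 m/s

34.9 m/s


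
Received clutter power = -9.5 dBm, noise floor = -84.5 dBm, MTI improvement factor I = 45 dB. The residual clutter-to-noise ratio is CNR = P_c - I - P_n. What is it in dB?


CNR = -9.5 - 45 - (-84.5) = 30.0 dB

30.0 dB


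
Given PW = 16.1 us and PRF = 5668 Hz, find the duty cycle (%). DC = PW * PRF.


DC = 16.1e-6 * 5668 * 100 = 9.13%

9.13%


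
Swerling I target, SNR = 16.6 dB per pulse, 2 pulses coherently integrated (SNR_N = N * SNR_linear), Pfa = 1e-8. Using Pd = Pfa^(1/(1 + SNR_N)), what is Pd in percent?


SNR_lin = 10^(16.6/10) = 45.70882
SNR_N = 2 * 45.70882 = 91.41764
1/(1 + SNR_N) = 1/92.41764 = 0.0108204
Pd = (1e-8)^0.0108204 = 0.81929
Pd = 81.9%

81.9%


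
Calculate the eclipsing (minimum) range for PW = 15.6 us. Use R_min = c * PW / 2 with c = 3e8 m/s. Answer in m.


R_min = 3e8 * 15.6e-6 / 2 = 2340.0 m

2340.0 m


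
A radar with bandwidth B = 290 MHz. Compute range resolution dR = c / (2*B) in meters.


dR = 3e8 / (2 * 290000000.0) = 0.52 m

0.52 m


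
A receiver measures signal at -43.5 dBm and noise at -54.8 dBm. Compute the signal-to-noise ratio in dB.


SNR = -43.5 - (-54.8) = 11.3 dB

11.3 dB


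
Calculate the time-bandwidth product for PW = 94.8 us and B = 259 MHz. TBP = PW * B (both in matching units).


TBP = 94.8 * 259 = 24553.2

24553.2


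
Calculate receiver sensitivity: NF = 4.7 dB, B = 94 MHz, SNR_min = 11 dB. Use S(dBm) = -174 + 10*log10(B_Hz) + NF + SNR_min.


10*log10(94000000.0) = 79.73
S = -174 + 79.73 + 4.7 + 11 = -78.6 dBm

-78.6 dBm


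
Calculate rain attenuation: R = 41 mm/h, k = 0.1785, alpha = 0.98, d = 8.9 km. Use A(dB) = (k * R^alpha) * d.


gamma = 0.1785 * 41^0.98 = 6.794639 dB/km
A = 6.794639 * 8.9 = 60.47 dB

60.47 dB


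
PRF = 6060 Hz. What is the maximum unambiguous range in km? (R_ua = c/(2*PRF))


R_ua = 3e8 / (2 * 6060) = 24752.5 m = 24.8 km

24.8 km


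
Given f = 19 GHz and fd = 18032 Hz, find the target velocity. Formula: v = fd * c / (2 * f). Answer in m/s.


v = 18032 * 3e8 / (2 * 19000000000.0) = 142.4 m/s

142.4 m/s


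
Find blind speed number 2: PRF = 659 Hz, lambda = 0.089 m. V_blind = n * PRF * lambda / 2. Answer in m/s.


V_blind = 2 * 659 * 0.089 / 2 = 58.7 m/s

58.7 m/s


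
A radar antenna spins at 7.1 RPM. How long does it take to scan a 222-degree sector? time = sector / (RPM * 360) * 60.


t = 222 / (7.1 * 360) * 60 = 5.21 s

5.21 s


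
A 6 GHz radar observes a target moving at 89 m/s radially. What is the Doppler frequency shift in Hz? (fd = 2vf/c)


fd = 2 * 89 * 6000000000.0 / 3e8 = 3560.0 Hz

3560.0 Hz


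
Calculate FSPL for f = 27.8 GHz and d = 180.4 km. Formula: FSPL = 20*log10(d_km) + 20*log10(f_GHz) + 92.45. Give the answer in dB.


20*log10(180.4) = 45.12
20*log10(27.8) = 28.88
FSPL = 166.5 dB

166.5 dB


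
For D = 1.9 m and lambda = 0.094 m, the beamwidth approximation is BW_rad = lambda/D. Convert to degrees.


BW_rad = 0.094 / 1.9 = 0.049474
BW_deg = 2.83 degrees

2.83 degrees


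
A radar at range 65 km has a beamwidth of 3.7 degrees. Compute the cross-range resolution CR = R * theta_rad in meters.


BW_rad = 0.064577182
CR = 65000 * 0.064577182 = 4197.5 m

4197.5 m


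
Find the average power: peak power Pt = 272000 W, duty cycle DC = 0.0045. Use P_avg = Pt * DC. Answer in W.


P_avg = 272000 * 0.0045 = 1224.0 W

1224.0 W


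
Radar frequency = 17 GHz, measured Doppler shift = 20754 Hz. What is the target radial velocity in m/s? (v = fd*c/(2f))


v = 20754 * 3e8 / (2 * 17000000000.0) = 183.1 m/s

183.1 m/s


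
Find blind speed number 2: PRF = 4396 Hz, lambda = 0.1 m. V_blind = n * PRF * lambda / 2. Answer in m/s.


V_blind = 2 * 4396 * 0.1 / 2 = 439.6 m/s

439.6 m/s


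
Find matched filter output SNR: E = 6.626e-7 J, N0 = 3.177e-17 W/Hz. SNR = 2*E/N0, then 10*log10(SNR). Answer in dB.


SNR_lin = 2 * 6.626e-7 / 3.177e-17 = 4.171e10
SNR_dB = 10*log10(4.171e10) = 106.2 dB

106.2 dB


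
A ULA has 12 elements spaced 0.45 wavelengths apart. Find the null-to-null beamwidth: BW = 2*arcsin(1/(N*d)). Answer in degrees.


1/(N*d) = 1/(12*0.45) = 0.185185
BW = 2*arcsin(0.185185) = 21.3 degrees

21.3 degrees


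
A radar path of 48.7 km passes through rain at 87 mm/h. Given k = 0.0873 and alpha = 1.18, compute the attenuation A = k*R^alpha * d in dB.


gamma = 0.0873 * 87^1.18 = 16.968637 dB/km
A = 16.968637 * 48.7 = 826.37 dB

826.37 dB


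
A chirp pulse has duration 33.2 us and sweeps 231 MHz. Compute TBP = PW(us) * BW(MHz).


TBP = 33.2 * 231 = 7669.2

7669.2


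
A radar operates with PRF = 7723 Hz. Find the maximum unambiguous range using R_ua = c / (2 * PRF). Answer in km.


R_ua = 3e8 / (2 * 7723) = 19422.5 m = 19.4 km

19.4 km


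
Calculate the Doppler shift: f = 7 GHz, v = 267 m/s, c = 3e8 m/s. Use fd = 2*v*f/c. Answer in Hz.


fd = 2 * 267 * 7000000000.0 / 3e8 = 12460.0 Hz

12460.0 Hz


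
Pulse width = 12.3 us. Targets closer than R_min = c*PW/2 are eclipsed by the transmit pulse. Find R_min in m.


R_min = 3e8 * 12.3e-6 / 2 = 1845.0 m

1845.0 m


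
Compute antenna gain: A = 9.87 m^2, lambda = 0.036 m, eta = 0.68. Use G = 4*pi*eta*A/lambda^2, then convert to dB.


G_linear = 4*pi*0.68*9.87/0.036^2 = 65077.51
G_dB = 10*log10(65077.51) = 48.1 dB

48.1 dB


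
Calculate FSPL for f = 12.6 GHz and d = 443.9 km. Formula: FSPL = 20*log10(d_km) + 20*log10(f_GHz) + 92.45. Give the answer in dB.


20*log10(443.9) = 52.95
20*log10(12.6) = 22.01
FSPL = 167.4 dB

167.4 dB


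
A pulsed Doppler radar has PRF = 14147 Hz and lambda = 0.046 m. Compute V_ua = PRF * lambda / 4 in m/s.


V_ua = 14147 * 0.046 / 4 = 162.7 m/s

162.7 m/s


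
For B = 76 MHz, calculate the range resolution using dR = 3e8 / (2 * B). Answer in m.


dR = 3e8 / (2 * 76000000.0) = 1.97 m

1.97 m


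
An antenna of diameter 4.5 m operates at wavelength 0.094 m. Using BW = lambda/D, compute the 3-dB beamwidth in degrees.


BW_rad = 0.094 / 4.5 = 0.020889
BW_deg = 1.2 degrees

1.2 degrees


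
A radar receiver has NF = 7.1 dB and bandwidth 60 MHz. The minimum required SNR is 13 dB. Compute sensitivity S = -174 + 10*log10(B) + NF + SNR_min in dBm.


10*log10(60000000.0) = 77.78
S = -174 + 77.78 + 7.1 + 13 = -76.1 dBm

-76.1 dBm


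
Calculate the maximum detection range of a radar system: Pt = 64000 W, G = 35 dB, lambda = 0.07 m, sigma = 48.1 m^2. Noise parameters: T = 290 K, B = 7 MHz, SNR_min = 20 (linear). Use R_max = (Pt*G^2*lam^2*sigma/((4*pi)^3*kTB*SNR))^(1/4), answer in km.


G_lin = 10^(35/10) = 3162.27766
R^4 = 64000 * 3162.27766^2 * 0.07^2 * 48.1 / ((4*pi)^3 * 1.38e-23 * 290 * 7000000.0 * 20)
R^4 = 1.35671e20 m^4
R_max = (1.35671e20)^(1/4) = 107924.9 m = 107.9 km

107.9 km


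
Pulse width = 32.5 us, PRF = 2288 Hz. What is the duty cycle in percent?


DC = 32.5e-6 * 2288 * 100 = 7.44%

7.44%


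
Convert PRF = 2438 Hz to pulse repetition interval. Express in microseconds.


PRI = 1/2438 = 0.0004101723 s = 410.2 us

410.2 us


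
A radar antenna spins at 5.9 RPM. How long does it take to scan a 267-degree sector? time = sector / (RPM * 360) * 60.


t = 267 / (5.9 * 360) * 60 = 7.54 s

7.54 s


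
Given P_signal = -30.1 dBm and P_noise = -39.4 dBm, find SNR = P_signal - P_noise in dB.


SNR = -30.1 - (-39.4) = 9.3 dB

9.3 dB


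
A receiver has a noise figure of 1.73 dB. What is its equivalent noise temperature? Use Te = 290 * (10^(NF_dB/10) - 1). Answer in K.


NF_lin = 10^(1.73/10) = 1.489361
Te = 290 * (1.489361 - 1) = 141.9 K

141.9 K


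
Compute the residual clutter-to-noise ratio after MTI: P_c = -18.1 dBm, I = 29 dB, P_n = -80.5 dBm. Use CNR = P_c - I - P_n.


CNR = -18.1 - 29 - (-80.5) = 33.4 dB

33.4 dB


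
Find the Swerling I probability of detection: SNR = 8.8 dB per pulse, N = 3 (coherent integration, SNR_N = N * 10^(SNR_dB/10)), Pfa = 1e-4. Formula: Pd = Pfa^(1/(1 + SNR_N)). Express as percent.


SNR_lin = 10^(8.8/10) = 7.58578
SNR_N = 3 * 7.58578 = 22.75734
1/(1 + SNR_N) = 1/23.75734 = 0.0420923
Pd = (1e-4)^0.0420923 = 0.67863
Pd = 67.9%

67.9%


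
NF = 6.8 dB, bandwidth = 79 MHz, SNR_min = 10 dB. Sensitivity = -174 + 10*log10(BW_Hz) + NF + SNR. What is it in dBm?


10*log10(79000000.0) = 78.98
S = -174 + 78.98 + 6.8 + 10 = -78.2 dBm

-78.2 dBm


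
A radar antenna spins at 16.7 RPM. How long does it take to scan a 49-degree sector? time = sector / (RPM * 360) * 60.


t = 49 / (16.7 * 360) * 60 = 0.49 s

0.49 s


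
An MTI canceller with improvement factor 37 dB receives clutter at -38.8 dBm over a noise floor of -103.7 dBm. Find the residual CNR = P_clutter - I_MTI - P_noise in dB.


CNR = -38.8 - 37 - (-103.7) = 27.9 dB

27.9 dB


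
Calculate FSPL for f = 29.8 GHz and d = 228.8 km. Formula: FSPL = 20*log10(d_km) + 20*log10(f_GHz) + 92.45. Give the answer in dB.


20*log10(228.8) = 47.19
20*log10(29.8) = 29.48
FSPL = 169.1 dB

169.1 dB


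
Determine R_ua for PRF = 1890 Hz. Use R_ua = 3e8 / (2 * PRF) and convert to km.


R_ua = 3e8 / (2 * 1890) = 79365.1 m = 79.4 km

79.4 km


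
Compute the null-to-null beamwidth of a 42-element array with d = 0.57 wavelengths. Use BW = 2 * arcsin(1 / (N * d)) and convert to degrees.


1/(N*d) = 1/(42*0.57) = 0.041771
BW = 2*arcsin(0.041771) = 4.8 degrees

4.8 degrees


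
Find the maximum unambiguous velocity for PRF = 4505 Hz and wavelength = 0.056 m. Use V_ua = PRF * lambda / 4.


V_ua = 4505 * 0.056 / 4 = 63.1 m/s

63.1 m/s


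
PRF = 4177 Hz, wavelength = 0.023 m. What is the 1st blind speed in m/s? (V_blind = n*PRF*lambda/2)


V_blind = 1 * 4177 * 0.023 / 2 = 48.0 m/s

48.0 m/s


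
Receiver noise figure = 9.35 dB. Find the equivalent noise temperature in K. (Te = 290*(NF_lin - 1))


NF_lin = 10^(9.35/10) = 8.609938
Te = 290 * (8.609938 - 1) = 2206.9 K

2206.9 K


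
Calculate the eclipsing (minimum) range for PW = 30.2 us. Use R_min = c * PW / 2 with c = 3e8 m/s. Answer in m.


R_min = 3e8 * 30.2e-6 / 2 = 4530.0 m

4530.0 m


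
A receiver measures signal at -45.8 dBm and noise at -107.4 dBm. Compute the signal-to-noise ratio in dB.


SNR = -45.8 - (-107.4) = 61.6 dB

61.6 dB


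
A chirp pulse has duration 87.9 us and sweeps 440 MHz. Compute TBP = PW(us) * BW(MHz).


TBP = 87.9 * 440 = 38676.0

38676.0


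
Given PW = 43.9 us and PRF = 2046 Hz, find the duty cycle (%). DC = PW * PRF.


DC = 43.9e-6 * 2046 * 100 = 8.98%

8.98%


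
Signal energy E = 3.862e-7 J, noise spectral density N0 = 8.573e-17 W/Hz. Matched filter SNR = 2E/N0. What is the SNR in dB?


SNR_lin = 2 * 3.862e-7 / 8.573e-17 = 9.01e9
SNR_dB = 10*log10(9.01e9) = 99.5 dB

99.5 dB


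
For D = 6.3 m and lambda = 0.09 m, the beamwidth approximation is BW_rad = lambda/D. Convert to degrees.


BW_rad = 0.09 / 6.3 = 0.014286
BW_deg = 0.82 degrees

0.82 degrees


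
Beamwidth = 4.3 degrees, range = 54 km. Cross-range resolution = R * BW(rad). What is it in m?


BW_rad = 0.075049158
CR = 54000 * 0.075049158 = 4052.7 m

4052.7 m


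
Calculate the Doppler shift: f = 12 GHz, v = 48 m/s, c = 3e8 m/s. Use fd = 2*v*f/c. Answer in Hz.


fd = 2 * 48 * 12000000000.0 / 3e8 = 3840.0 Hz

3840.0 Hz


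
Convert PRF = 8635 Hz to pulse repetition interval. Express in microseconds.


PRI = 1/8635 = 0.0001158078 s = 115.8 us

115.8 us


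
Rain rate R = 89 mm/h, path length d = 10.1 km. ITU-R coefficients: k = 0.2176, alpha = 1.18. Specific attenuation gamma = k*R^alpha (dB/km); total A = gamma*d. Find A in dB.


gamma = 0.2176 * 89^1.18 = 43.44493 dB/km
A = 43.44493 * 10.1 = 438.79 dB

438.79 dB


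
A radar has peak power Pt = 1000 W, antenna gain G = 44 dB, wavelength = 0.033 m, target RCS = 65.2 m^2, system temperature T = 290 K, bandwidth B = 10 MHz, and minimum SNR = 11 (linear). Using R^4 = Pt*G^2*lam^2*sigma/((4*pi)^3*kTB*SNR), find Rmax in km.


G_lin = 10^(44/10) = 25118.864315
R^4 = 1000 * 25118.864315^2 * 0.033^2 * 65.2 / ((4*pi)^3 * 1.38e-23 * 290 * 10000000.0 * 11)
R^4 = 5.12833e19 m^4
R_max = (5.12833e19)^(1/4) = 84624.1 m = 84.6 km

84.6 km


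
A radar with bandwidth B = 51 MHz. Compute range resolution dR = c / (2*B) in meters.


dR = 3e8 / (2 * 51000000.0) = 2.94 m

2.94 m


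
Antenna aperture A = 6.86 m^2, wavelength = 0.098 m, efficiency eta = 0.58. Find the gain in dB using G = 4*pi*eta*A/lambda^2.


G_linear = 4*pi*0.58*6.86/0.098^2 = 5206.07
G_dB = 10*log10(5206.07) = 37.2 dB

37.2 dB


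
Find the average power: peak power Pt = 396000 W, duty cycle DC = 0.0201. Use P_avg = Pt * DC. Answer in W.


P_avg = 396000 * 0.0201 = 7959.6 W

7959.6 W


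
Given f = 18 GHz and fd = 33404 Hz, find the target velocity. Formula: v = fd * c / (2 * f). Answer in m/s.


v = 33404 * 3e8 / (2 * 18000000000.0) = 278.4 m/s

278.4 m/s


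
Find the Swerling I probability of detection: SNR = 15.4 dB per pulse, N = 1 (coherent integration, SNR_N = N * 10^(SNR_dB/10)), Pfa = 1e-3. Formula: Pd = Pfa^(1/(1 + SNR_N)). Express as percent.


SNR_lin = 10^(15.4/10) = 34.67369
SNR_N = 1 * 34.67369 = 34.67369
1/(1 + SNR_N) = 1/35.67369 = 0.0280319
Pd = (1e-3)^0.0280319 = 0.82396
Pd = 82.4%

82.4%


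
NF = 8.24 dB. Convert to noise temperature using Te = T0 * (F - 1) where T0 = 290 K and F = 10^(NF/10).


NF_lin = 10^(8.24/10) = 6.668068
Te = 290 * (6.668068 - 1) = 1643.7 K

1643.7 K


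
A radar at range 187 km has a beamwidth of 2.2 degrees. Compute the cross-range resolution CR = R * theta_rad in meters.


BW_rad = 0.038397244
CR = 187000 * 0.038397244 = 7180.3 m

7180.3 m


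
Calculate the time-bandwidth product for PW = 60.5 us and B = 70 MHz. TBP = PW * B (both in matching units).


TBP = 60.5 * 70 = 4235.0

4235.0


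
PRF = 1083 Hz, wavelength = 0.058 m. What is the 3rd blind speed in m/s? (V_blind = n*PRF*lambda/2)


V_blind = 3 * 1083 * 0.058 / 2 = 94.2 m/s

94.2 m/s


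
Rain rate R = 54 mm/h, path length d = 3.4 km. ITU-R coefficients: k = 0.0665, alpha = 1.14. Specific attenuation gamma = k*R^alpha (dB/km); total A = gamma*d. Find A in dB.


gamma = 0.0665 * 54^1.14 = 6.276977 dB/km
A = 6.276977 * 3.4 = 21.34 dB

21.34 dB


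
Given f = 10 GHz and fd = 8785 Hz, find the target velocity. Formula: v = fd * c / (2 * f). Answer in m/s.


v = 8785 * 3e8 / (2 * 10000000000.0) = 131.8 m/s

131.8 m/s


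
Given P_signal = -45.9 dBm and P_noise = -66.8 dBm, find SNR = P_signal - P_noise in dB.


SNR = -45.9 - (-66.8) = 20.9 dB

20.9 dB


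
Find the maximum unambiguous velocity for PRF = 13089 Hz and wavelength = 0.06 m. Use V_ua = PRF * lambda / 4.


V_ua = 13089 * 0.06 / 4 = 196.3 m/s

196.3 m/s


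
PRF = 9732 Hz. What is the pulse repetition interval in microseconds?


PRI = 1/9732 = 0.0001027538 s = 102.8 us

102.8 us


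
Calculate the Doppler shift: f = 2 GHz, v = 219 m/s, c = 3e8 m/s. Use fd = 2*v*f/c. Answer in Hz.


fd = 2 * 219 * 2000000000.0 / 3e8 = 2920.0 Hz

2920.0 Hz


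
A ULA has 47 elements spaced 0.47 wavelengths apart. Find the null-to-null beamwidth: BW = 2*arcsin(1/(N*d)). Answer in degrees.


1/(N*d) = 1/(47*0.47) = 0.045269
BW = 2*arcsin(0.045269) = 5.2 degrees

5.2 degrees


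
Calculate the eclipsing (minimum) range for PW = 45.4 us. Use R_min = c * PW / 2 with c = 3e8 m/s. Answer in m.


R_min = 3e8 * 45.4e-6 / 2 = 6810.0 m

6810.0 m


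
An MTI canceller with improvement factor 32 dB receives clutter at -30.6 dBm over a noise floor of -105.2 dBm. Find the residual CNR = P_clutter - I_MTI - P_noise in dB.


CNR = -30.6 - 32 - (-105.2) = 42.6 dB

42.6 dB
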